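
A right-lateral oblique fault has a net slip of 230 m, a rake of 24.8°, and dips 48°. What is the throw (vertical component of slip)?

dip-slip = net slip × sin(rake) = 230 m × sin(24.8°) = 96.47 m
throw = dip-slip × sin(dip) = 96.47 × sin(48°) = 71.7 m

71.7 m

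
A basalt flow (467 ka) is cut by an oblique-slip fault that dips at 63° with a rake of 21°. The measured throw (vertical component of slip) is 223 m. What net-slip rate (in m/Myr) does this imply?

1500 m/Myr

dip-slip = throw / sin(dip) = 223 / sin(63°) = 250.3 m
net slip = dip-slip / sin(rake) = 250.3 / sin(21°) = 698.4 m
rate = 698.4 m / 467 ka = 0.00150 m/yr = 1500 m/Myr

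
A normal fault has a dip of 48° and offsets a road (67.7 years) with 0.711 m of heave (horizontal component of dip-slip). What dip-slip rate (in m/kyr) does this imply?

dip-slip = heave / cos(dip) = 0.711 m / cos(48°) = 1.063 m
rate = 1.063 m / 67.7 years = 0.0157 m/yr = 15.7 m/kyr

15.7 m/kyr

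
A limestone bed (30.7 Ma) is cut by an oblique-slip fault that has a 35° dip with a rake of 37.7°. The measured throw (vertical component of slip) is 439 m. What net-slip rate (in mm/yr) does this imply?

dip-slip = throw / sin(dip) = 439 / sin(35°) = 765.4 m
net slip = dip-slip / sin(rake) = 765.4 / sin(37.7°) = 1252 m
rate = 1252 m / 30.7 Ma = 0.0000408 m/yr = 0.0408 mm/yr

0.0408 mm/yr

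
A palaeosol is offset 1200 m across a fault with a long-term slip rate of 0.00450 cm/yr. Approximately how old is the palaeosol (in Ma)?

age = offset / rate = 1200 m / (0.00450 cm/yr) = 2.67e+07 yr = 26.7 Ma

26.7 Ma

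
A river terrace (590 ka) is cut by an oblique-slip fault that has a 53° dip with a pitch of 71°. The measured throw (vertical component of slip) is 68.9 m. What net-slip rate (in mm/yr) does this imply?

0.155 mm/yr

dip-slip = throw / sin(dip) = 68.9 / sin(53°) = 86.27 m
net slip = dip-slip / sin(rake) = 86.27 / sin(71°) = 91.24 m
rate = 91.24 m / 590 ka = 0.000155 m/yr = 0.155 mm/yr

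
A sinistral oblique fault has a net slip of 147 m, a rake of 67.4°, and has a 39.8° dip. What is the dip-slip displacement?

dip-slip = net slip × sin(rake) = 147 m × sin(67.4°) = 136 m

136 m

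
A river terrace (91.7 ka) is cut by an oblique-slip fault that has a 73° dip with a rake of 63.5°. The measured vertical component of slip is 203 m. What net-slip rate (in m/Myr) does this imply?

2590 m/Myr

dip-slip = throw / sin(dip) = 203 / sin(73°) = 212.3 m
net slip = dip-slip / sin(rake) = 212.3 / sin(63.5°) = 237.2 m
rate = 237.2 m / 91.7 ka = 0.00259 m/yr = 2590 m/Myr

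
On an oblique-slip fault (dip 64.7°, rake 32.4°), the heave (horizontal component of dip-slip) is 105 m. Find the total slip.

459 m

dip-slip = heave / cos(dip) = 105 / cos(64.7°) = 245.7 m
net slip = dip-slip / sin(rake) = 245.7 / sin(32.4°) = 459 m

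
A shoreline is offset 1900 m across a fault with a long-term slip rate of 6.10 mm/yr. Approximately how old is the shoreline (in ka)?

311 ka

age = offset / rate = 1900 m / (6.10 mm/yr) = 311000 yr = 311 ka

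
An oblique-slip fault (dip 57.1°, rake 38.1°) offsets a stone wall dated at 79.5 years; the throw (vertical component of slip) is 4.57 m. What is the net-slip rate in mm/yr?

111 mm/yr

dip-slip = throw / sin(dip) = 4.57 / sin(57.1°) = 5.443 m
net slip = dip-slip / sin(rake) = 5.443 / sin(38.1°) = 8.821 m
rate = 8.821 m / 79.5 years = 0.111 m/yr = 111 mm/yr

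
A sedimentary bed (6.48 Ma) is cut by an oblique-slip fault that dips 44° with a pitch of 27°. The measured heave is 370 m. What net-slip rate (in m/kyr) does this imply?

0.175 m/kyr

dip-slip = heave / cos(dip) = 370 / cos(44°) = 514.4 m
net slip = dip-slip / sin(rake) = 514.4 / sin(27°) = 1133 m
rate = 1133 m / 6.48 Ma = 0.000175 m/yr = 0.175 m/kyr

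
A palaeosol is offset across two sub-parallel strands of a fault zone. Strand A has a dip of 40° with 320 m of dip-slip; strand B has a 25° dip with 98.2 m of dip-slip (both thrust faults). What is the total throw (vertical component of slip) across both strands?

throw_A = 320 × sin(40°) = 205.7 m
throw_B = 98.2 × sin(25°) = 41.50 m
total = 205.7 + 41.50 = 247 m

247 m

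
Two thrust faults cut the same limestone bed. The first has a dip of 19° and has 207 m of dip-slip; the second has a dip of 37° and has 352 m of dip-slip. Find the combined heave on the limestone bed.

heave_A = 207 × cos(19°) = 195.7 m
heave_B = 352 × cos(37°) = 281.1 m
total = 195.7 + 281.1 = 477 m

477 m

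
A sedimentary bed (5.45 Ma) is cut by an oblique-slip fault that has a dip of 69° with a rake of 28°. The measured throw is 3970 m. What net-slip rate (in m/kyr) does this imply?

dip-slip = throw / sin(dip) = 3970 / sin(69°) = 4252 m
net slip = dip-slip / sin(rake) = 4252 / sin(28°) = 9058 m
rate = 9058 m / 5.45 Ma = 0.00166 m/yr = 1.66 m/kyr

1.66 m/kyr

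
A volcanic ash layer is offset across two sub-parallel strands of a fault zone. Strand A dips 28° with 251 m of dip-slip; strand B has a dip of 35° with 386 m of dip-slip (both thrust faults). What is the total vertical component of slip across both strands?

339 m

throw_A = 251 × sin(28°) = 117.8 m
throw_B = 386 × sin(35°) = 221.4 m
total = 117.8 + 221.4 = 339 m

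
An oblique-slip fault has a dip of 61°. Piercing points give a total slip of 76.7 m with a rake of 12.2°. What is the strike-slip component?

75 m

strike-slip = net slip × cos(rake) = 76.7 m × cos(12.2°) = 75 m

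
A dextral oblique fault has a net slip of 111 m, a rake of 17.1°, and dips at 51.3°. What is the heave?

20.4 m

dip-slip = net slip × sin(rake) = 111 m × sin(17.1°) = 32.64 m
heave = dip-slip × cos(dip) = 32.64 × cos(51.3°) = 20.4 m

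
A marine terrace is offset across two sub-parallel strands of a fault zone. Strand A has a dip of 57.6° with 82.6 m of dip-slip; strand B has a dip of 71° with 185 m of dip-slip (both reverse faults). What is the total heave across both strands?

104 m

heave_A = 82.6 × cos(57.6°) = 44.26 m
heave_B = 185 × cos(71°) = 60.23 m
total = 44.26 + 60.23 = 104 m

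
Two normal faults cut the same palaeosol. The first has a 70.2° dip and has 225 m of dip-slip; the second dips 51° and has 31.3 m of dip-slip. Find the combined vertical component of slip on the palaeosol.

throw_A = 225 × sin(70.2°) = 211.7 m
throw_B = 31.3 × sin(51°) = 24.32 m
total = 211.7 + 24.32 = 236 m

236 m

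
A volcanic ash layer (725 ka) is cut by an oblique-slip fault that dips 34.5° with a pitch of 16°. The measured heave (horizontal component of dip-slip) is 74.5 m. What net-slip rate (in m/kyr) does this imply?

0.452 m/kyr

dip-slip = heave / cos(dip) = 74.5 / cos(34.5°) = 90.40 m
net slip = dip-slip / sin(rake) = 90.40 / sin(16°) = 328 m
rate = 328 m / 725 ka = 0.000452 m/yr = 0.452 m/kyr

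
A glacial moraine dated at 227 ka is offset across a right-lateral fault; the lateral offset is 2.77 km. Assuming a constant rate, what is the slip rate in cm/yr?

1.22 cm/yr

rate = 2.77 km / 227 ka = 0.0122 m/yr = 1.22 cm/yr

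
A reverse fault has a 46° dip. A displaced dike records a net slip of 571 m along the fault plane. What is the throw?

411 m

throw = dip-slip × sin(dip) = 571 m × sin(46°) = 411 m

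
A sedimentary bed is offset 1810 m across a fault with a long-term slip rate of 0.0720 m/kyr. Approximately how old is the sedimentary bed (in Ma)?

25.1 Ma

age = offset / rate = 1810 m / (0.0720 m/kyr) = 2.51e+07 yr = 25.1 Ma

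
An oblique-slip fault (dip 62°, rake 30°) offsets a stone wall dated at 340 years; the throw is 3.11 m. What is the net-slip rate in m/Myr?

20700 m/Myr

dip-slip = throw / sin(dip) = 3.11 / sin(62°) = 3.522 m
net slip = dip-slip / sin(rake) = 3.522 / sin(30°) = 7.045 m
rate = 7.045 m / 340 years = 0.0207 m/yr = 20700 m/Myr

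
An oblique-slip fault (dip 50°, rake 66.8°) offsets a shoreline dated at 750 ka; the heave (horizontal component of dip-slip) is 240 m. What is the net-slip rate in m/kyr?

dip-slip = heave / cos(dip) = 240 / cos(50°) = 373.4 m
net slip = dip-slip / sin(rake) = 373.4 / sin(66.8°) = 406.2 m
rate = 406.2 m / 750 ka = 0.000542 m/yr = 0.542 m/kyr

0.542 m/kyr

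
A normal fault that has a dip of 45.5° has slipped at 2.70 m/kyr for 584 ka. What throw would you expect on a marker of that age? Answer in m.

dip-slip = rate × time = 2.70 m/kyr × 584 ka = 1577 m
throw = dip-slip × sin(dip) = 1577 × sin(45.5°) = 1120 m

1120 m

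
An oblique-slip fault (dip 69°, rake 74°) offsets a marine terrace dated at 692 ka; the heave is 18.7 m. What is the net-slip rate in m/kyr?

0.0784 m/kyr

dip-slip = heave / cos(dip) = 18.7 / cos(69°) = 52.18 m
net slip = dip-slip / sin(rake) = 52.18 / sin(74°) = 54.28 m
rate = 54.28 m / 692 ka = 0.0000784 m/yr = 0.0784 m/kyr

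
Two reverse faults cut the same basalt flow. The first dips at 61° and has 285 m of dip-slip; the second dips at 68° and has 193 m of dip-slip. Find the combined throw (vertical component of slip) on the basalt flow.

throw_A = 285 × sin(61°) = 249.3 m
throw_B = 193 × sin(68°) = 178.9 m
total = 249.3 + 178.9 = 428 m

428 m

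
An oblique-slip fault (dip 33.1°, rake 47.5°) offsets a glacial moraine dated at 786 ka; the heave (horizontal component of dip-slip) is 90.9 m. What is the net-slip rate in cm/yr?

0.0187 cm/yr

dip-slip = heave / cos(dip) = 90.9 / cos(33.1°) = 108.5 m
net slip = dip-slip / sin(rake) = 108.5 / sin(47.5°) = 147.2 m
rate = 147.2 m / 786 ka = 0.000187 m/yr = 0.0187 cm/yr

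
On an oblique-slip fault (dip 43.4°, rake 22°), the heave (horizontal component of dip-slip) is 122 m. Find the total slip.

dip-slip = heave / cos(dip) = 122 / cos(43.4°) = 167.9 m
net slip = dip-slip / sin(rake) = 167.9 / sin(22°) = 448 m

448 m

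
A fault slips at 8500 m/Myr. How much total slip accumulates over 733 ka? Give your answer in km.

slip = rate × time = 8500 m/Myr × 733 ka = 6230 m = 6.23 km

6.23 km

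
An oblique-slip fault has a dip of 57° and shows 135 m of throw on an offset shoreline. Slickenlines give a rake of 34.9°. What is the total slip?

281 m

dip-slip = throw / sin(dip) = 135 / sin(57°) = 161 m
net slip = dip-slip / sin(rake) = 161 / sin(34.9°) = 281 m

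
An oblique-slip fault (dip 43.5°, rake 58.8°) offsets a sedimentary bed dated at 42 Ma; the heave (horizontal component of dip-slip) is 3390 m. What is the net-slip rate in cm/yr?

0.0130 cm/yr

dip-slip = heave / cos(dip) = 3390 / cos(43.5°) = 4673 m
net slip = dip-slip / sin(rake) = 4673 / sin(58.8°) = 5464 m
rate = 5464 m / 42 Ma = 0.000130 m/yr = 0.0130 cm/yr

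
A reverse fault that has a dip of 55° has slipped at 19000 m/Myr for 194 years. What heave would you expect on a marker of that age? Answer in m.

dip-slip = rate × time = 19000 m/Myr × 194 years = 3.686 m
heave = dip-slip × cos(dip) = 3.686 × cos(55°) = 2.11 m

2.11 m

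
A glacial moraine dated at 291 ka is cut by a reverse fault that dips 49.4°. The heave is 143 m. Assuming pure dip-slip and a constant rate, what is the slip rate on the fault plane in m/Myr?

dip-slip = heave / cos(dip) = 143 m / cos(49.4°) = 219.7 m
rate = 219.7 m / 291 ka = 0.000755 m/yr = 755 m/Myr

755 m/Myr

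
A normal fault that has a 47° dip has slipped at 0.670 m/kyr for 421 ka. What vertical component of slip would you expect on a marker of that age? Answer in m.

dip-slip = rate × time = 0.670 m/kyr × 421 ka = 282.1 m
throw = dip-slip × sin(dip) = 282.1 × sin(47°) = 206 m

206 m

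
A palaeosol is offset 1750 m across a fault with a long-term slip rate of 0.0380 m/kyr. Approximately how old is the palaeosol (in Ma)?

age = offset / rate = 1750 m / (0.0380 m/kyr) = 4.61e+07 yr = 46.1 Ma

46.1 Ma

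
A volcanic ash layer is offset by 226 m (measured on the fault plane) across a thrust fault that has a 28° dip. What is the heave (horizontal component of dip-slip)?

200 m

heave = dip-slip × cos(dip) = 226 m × cos(28°) = 200 m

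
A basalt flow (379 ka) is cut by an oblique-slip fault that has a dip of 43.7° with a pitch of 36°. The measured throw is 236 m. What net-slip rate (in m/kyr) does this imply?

1.53 m/kyr

dip-slip = throw / sin(dip) = 236 / sin(43.7°) = 341.6 m
net slip = dip-slip / sin(rake) = 341.6 / sin(36°) = 581.2 m
rate = 581.2 m / 379 ka = 0.00153 m/yr = 1.53 m/kyr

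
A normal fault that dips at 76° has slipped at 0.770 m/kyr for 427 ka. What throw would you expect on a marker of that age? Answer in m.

dip-slip = rate × time = 0.770 m/kyr × 427 ka = 328.8 m
throw = dip-slip × sin(dip) = 328.8 × sin(76°) = 319 m

319 m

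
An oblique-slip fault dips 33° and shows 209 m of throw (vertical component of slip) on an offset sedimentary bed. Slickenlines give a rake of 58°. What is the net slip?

dip-slip = throw / sin(dip) = 209 / sin(33°) = 383.7 m
net slip = dip-slip / sin(rake) = 383.7 / sin(58°) = 452 m

452 m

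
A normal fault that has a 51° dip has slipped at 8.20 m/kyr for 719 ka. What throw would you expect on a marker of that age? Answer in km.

dip-slip = rate × time = 8.20 m/kyr × 719 ka = 5896 m
throw = dip-slip × sin(dip) = 5896 × sin(51°) = 4580 m = 4.58 km

4.58 km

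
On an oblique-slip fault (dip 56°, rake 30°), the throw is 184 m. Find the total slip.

dip-slip = throw / sin(dip) = 184 / sin(56°) = 221.9 m
net slip = dip-slip / sin(rake) = 221.9 / sin(30°) = 444 m

444 m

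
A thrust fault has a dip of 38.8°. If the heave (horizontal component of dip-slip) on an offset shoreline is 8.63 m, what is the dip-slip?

dip-slip = heave / cos(dip) = 8.63 / cos(38.8°) = 11.1 m

11.1 m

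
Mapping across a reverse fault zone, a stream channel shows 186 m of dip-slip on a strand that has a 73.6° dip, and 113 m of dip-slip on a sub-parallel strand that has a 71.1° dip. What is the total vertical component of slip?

285 m

throw_A = 186 × sin(73.6°) = 178.4 m
throw_B = 113 × sin(71.1°) = 106.9 m
total = 178.4 + 106.9 = 285 m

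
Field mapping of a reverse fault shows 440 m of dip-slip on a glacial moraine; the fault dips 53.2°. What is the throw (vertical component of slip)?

throw = dip-slip × sin(dip) = 440 m × sin(53.2°) = 352 m

352 m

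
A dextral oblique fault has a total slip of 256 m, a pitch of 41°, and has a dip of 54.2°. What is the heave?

dip-slip = net slip × sin(rake) = 256 m × sin(41°) = 168 m
heave = dip-slip × cos(dip) = 168 × cos(54.2°) = 98.2 m

98.2 m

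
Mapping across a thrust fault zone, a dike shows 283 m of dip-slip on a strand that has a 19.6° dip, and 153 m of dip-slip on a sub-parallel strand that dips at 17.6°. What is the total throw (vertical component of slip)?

141 m

throw_A = 283 × sin(19.6°) = 94.93 m
throw_B = 153 × sin(17.6°) = 46.26 m
total = 94.93 + 46.26 = 141 m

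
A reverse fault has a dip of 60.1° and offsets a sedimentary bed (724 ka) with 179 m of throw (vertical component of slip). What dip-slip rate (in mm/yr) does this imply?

dip-slip = throw / sin(dip) = 179 m / sin(60.1°) = 206.5 m
rate = 206.5 m / 724 ka = 0.000285 m/yr = 0.285 mm/yr

0.285 mm/yr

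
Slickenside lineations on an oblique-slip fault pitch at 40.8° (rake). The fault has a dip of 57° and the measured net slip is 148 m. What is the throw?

dip-slip = net slip × sin(rake) = 148 m × sin(40.8°) = 96.71 m
throw = dip-slip × sin(dip) = 96.71 × sin(57°) = 81.1 m

81.1 m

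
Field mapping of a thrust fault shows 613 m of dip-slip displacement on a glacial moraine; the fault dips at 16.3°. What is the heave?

heave = dip-slip × cos(dip) = 613 m × cos(16.3°) = 588 m

588 m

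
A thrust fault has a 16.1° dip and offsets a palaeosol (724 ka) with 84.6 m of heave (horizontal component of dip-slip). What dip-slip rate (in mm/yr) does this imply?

0.122 mm/yr

dip-slip = heave / cos(dip) = 84.6 m / cos(16.1°) = 88.05 m
rate = 88.05 m / 724 ka = 0.000122 m/yr = 0.122 mm/yr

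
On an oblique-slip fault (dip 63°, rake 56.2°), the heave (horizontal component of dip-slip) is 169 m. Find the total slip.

dip-slip = heave / cos(dip) = 169 / cos(63°) = 372.3 m
net slip = dip-slip / sin(rake) = 372.3 / sin(56.2°) = 448 m

448 m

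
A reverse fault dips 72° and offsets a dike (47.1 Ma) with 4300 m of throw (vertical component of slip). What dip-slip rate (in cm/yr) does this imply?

dip-slip = throw / sin(dip) = 4300 m / sin(72°) = 4521 m
rate = 4521 m / 47.1 Ma = 0.0000960 m/yr = 0.00960 cm/yr

0.00960 cm/yr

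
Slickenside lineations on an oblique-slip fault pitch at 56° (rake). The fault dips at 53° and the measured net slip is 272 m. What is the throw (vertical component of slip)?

180 m

dip-slip = net slip × sin(rake) = 272 m × sin(56°) = 225.5 m
throw = dip-slip × sin(dip) = 225.5 × sin(53°) = 180 m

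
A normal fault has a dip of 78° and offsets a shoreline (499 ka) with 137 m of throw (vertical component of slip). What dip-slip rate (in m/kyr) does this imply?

0.281 m/kyr

dip-slip = throw / sin(dip) = 137 m / sin(78°) = 140.1 m
rate = 140.1 m / 499 ka = 0.000281 m/yr = 0.281 m/kyr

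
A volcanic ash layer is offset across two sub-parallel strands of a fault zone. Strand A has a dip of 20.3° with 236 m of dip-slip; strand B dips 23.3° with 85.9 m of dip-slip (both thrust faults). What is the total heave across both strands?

300 m

heave_A = 236 × cos(20.3°) = 221.3 m
heave_B = 85.9 × cos(23.3°) = 78.89 m
total = 221.3 + 78.89 = 300 m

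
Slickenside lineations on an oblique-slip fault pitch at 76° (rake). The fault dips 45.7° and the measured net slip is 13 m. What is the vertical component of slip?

dip-slip = net slip × sin(rake) = 13 m × sin(76°) = 12.61 m
throw = dip-slip × sin(dip) = 12.61 × sin(45.7°) = 9.03 m

9.03 m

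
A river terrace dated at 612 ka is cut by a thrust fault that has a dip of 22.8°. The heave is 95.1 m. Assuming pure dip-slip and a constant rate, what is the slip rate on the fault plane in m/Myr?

169 m/Myr

dip-slip = heave / cos(dip) = 95.1 m / cos(22.8°) = 103.2 m
rate = 103.2 m / 612 ka = 0.000169 m/yr = 169 m/Myr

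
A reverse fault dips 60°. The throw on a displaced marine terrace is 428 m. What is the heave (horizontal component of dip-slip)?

heave = throw / tan(dip) = 428 / tan(60°) = 247 m

247 m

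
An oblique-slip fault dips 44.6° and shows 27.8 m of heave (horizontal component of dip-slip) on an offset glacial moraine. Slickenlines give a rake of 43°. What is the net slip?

dip-slip = heave / cos(dip) = 27.8 / cos(44.6°) = 39.04 m
net slip = dip-slip / sin(rake) = 39.04 / sin(43°) = 57.2 m

57.2 m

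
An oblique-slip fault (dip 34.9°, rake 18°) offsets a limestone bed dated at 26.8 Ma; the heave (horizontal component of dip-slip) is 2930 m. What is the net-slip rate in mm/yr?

dip-slip = heave / cos(dip) = 2930 / cos(34.9°) = 3573 m
net slip = dip-slip / sin(rake) = 3573 / sin(18°) = 11560 m
rate = 11560 m / 26.8 Ma = 0.000431 m/yr = 0.431 mm/yr

0.431 mm/yr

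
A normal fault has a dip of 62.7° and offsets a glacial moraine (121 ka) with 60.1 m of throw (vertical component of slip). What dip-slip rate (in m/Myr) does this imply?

dip-slip = throw / sin(dip) = 60.1 m / sin(62.7°) = 67.63 m
rate = 67.63 m / 121 ka = 0.000559 m/yr = 559 m/Myr

559 m/Myr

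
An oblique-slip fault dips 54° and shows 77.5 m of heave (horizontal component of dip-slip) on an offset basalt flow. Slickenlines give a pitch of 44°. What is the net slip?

dip-slip = heave / cos(dip) = 77.5 / cos(54°) = 131.9 m
net slip = dip-slip / sin(rake) = 131.9 / sin(44°) = 190 m

190 m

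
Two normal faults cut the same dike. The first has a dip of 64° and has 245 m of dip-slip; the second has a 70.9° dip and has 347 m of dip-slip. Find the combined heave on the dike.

heave_A = 245 × cos(64°) = 107.4 m
heave_B = 347 × cos(70.9°) = 113.5 m
total = 107.4 + 113.5 = 221 m

221 m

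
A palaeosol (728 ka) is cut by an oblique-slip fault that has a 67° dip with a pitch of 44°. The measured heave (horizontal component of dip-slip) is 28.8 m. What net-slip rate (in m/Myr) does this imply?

146 m/Myr

dip-slip = heave / cos(dip) = 28.8 / cos(67°) = 73.71 m
net slip = dip-slip / sin(rake) = 73.71 / sin(44°) = 106.1 m
rate = 106.1 m / 728 ka = 0.000146 m/yr = 146 m/Myr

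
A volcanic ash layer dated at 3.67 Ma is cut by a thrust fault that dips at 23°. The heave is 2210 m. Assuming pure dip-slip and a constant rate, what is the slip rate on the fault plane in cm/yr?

dip-slip = heave / cos(dip) = 2210 m / cos(23°) = 2401 m
rate = 2401 m / 3.67 Ma = 0.000654 m/yr = 0.0654 cm/yr

0.0654 cm/yr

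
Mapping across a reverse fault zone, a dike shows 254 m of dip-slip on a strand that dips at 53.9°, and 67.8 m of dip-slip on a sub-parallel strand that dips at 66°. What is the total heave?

heave_A = 254 × cos(53.9°) = 149.7 m
heave_B = 67.8 × cos(66°) = 27.58 m
total = 149.7 + 27.58 = 177 m

177 m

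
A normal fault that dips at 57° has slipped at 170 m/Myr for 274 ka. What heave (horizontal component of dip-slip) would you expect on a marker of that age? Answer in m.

25.4 m

dip-slip = rate × time = 170 m/Myr × 274 ka = 46.58 m
heave = dip-slip × cos(dip) = 46.58 × cos(57°) = 25.4 m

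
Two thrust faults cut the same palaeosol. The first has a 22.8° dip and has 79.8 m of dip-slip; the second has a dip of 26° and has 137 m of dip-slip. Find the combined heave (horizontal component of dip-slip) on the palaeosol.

197 m

heave_A = 79.8 × cos(22.8°) = 73.56 m
heave_B = 137 × cos(26°) = 123.1 m
total = 73.56 + 123.1 = 197 m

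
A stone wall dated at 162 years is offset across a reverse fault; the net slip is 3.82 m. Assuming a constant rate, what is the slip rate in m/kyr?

rate = 3.82 m / 162 years = 0.0236 m/yr = 23.6 m/kyr

23.6 m/kyr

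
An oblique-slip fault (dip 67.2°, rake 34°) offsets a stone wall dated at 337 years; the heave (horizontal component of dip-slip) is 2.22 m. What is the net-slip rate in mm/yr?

dip-slip = heave / cos(dip) = 2.22 / cos(67.2°) = 5.729 m
net slip = dip-slip / sin(rake) = 5.729 / sin(34°) = 10.24 m
rate = 10.24 m / 337 years = 0.0304 m/yr = 30.4 mm/yr

30.4 mm/yr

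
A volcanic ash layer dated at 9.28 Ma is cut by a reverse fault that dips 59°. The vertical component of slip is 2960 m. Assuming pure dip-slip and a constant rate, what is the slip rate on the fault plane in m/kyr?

0.372 m/kyr

dip-slip = throw / sin(dip) = 2960 m / sin(59°) = 3453 m
rate = 3453 m / 9.28 Ma = 0.000372 m/yr = 0.372 m/kyr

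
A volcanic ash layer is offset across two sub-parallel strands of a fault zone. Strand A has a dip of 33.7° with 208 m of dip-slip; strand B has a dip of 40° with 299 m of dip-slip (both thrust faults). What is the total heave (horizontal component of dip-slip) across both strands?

heave_A = 208 × cos(33.7°) = 173 m
heave_B = 299 × cos(40°) = 229 m
total = 173 + 229 = 402 m

402 m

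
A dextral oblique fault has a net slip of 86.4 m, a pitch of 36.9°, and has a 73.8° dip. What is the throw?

49.8 m

dip-slip = net slip × sin(rake) = 86.4 m × sin(36.9°) = 51.88 m
throw = dip-slip × sin(dip) = 51.88 × sin(73.8°) = 49.8 m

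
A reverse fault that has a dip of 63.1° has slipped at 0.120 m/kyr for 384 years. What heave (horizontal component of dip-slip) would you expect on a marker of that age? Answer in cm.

2.08 cm

dip-slip = rate × time = 0.120 m/kyr × 384 years = 0.04608 m
heave = dip-slip × cos(dip) = 0.04608 × cos(63.1°) = 0.0208 m = 2.08 cm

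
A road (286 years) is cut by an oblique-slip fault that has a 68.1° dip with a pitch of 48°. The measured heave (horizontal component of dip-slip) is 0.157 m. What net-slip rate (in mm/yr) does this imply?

dip-slip = heave / cos(dip) = 0.157 / cos(68.1°) = 0.4209 m
net slip = dip-slip / sin(rake) = 0.4209 / sin(48°) = 0.5664 m
rate = 0.5664 m / 286 years = 0.00198 m/yr = 1.98 mm/yr

1.98 mm/yr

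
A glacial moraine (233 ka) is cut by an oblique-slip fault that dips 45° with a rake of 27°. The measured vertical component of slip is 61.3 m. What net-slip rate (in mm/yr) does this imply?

0.820 mm/yr

dip-slip = throw / sin(dip) = 61.3 / sin(45°) = 86.69 m
net slip = dip-slip / sin(rake) = 86.69 / sin(27°) = 191 m
rate = 191 m / 233 ka = 0.000820 m/yr = 0.820 mm/yr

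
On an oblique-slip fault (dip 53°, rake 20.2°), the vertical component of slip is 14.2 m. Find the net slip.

51.5 m

dip-slip = throw / sin(dip) = 14.2 / sin(53°) = 17.78 m
net slip = dip-slip / sin(rake) = 17.78 / sin(20.2°) = 51.5 m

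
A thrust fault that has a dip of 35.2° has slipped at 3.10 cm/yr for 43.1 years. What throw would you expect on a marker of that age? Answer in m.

0.770 m

dip-slip = rate × time = 3.10 cm/yr × 43.1 years = 1.336 m
throw = dip-slip × sin(dip) = 1.336 × sin(35.2°) = 0.770 m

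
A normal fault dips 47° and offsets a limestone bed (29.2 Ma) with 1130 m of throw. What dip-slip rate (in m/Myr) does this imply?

52.9 m/Myr

dip-slip = throw / sin(dip) = 1130 m / sin(47°) = 1545 m
rate = 1545 m / 29.2 Ma = 0.0000529 m/yr = 52.9 m/Myr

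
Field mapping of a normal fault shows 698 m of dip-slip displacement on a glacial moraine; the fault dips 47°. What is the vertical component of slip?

throw = dip-slip × sin(dip) = 698 m × sin(47°) = 510 m

510 m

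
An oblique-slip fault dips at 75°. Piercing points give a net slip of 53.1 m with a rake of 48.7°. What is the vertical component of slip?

38.5 m

dip-slip = net slip × sin(rake) = 53.1 m × sin(48.7°) = 39.89 m
throw = dip-slip × sin(dip) = 39.89 × sin(75°) = 38.5 m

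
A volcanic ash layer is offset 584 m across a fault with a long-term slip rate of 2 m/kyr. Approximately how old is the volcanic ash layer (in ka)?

age = offset / rate = 584 m / (2 m/kyr) = 292000 yr = 292 ka

292 ka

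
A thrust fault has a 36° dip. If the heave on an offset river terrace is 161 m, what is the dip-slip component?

dip-slip = heave / cos(dip) = 161 / cos(36°) = 199 m

199 m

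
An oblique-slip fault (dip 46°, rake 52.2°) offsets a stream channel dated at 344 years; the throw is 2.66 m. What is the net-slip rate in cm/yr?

dip-slip = throw / sin(dip) = 2.66 / sin(46°) = 3.698 m
net slip = dip-slip / sin(rake) = 3.698 / sin(52.2°) = 4.680 m
rate = 4.680 m / 344 years = 0.0136 m/yr = 1.36 cm/yr

1.36 cm/yr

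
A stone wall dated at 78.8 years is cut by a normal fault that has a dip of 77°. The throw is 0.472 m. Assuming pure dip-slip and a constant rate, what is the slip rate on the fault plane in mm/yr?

dip-slip = throw / sin(dip) = 0.472 m / sin(77°) = 0.4844 m
rate = 0.4844 m / 78.8 years = 0.00615 m/yr = 6.15 mm/yr

6.15 mm/yr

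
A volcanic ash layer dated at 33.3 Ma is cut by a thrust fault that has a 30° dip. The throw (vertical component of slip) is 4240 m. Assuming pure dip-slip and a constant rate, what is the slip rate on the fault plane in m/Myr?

dip-slip = throw / sin(dip) = 4240 m / sin(30°) = 8480 m
rate = 8480 m / 33.3 Ma = 0.000255 m/yr = 255 m/Myr

255 m/Myr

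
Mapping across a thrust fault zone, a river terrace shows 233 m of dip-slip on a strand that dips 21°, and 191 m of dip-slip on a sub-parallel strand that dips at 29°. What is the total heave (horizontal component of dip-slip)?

385 m

heave_A = 233 × cos(21°) = 217.5 m
heave_B = 191 × cos(29°) = 167.1 m
total = 217.5 + 167.1 = 385 m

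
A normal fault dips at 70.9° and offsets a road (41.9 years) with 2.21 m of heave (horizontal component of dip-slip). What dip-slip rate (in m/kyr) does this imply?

161 m/kyr

dip-slip = heave / cos(dip) = 2.21 m / cos(70.9°) = 6.754 m
rate = 6.754 m / 41.9 years = 0.161 m/yr = 161 m/kyr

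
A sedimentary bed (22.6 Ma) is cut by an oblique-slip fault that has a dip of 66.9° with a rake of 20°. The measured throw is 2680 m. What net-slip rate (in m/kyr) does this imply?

dip-slip = throw / sin(dip) = 2680 / sin(66.9°) = 2914 m
net slip = dip-slip / sin(rake) = 2914 / sin(20°) = 8519 m
rate = 8519 m / 22.6 Ma = 0.000377 m/yr = 0.377 m/kyr

0.377 m/kyr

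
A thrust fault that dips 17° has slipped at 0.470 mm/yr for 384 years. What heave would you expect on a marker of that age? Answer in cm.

dip-slip = rate × time = 0.470 mm/yr × 384 years = 0.1805 m
heave = dip-slip × cos(dip) = 0.1805 × cos(17°) = 0.173 m = 17.3 cm

17.3 cm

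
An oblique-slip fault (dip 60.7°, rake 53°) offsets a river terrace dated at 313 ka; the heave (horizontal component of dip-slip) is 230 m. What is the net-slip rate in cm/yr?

0.188 cm/yr

dip-slip = heave / cos(dip) = 230 / cos(60.7°) = 470 m
net slip = dip-slip / sin(rake) = 470 / sin(53°) = 588.5 m
rate = 588.5 m / 313 ka = 0.00188 m/yr = 0.188 cm/yr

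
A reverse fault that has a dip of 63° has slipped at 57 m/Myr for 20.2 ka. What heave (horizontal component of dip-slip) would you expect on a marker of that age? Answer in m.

dip-slip = rate × time = 57 m/Myr × 20.2 ka = 1.151 m
heave = dip-slip × cos(dip) = 1.151 × cos(63°) = 0.523 m

0.523 m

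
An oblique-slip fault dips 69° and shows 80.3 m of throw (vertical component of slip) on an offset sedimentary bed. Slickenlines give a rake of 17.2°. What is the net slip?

291 m

dip-slip = throw / sin(dip) = 80.3 / sin(69°) = 86.01 m
net slip = dip-slip / sin(rake) = 86.01 / sin(17.2°) = 291 m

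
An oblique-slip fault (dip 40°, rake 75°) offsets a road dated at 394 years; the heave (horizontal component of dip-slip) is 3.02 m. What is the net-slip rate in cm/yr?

1.04 cm/yr

dip-slip = heave / cos(dip) = 3.02 / cos(40°) = 3.942 m
net slip = dip-slip / sin(rake) = 3.942 / sin(75°) = 4.081 m
rate = 4.081 m / 394 years = 0.0104 m/yr = 1.04 cm/yr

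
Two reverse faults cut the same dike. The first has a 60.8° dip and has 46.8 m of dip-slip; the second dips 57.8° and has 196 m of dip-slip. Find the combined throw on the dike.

throw_A = 46.8 × sin(60.8°) = 40.85 m
throw_B = 196 × sin(57.8°) = 165.9 m
total = 40.85 + 165.9 = 207 m

207 m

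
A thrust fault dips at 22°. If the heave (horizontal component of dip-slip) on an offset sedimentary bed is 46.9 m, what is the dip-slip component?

50.6 m

dip-slip = heave / cos(dip) = 46.9 / cos(22°) = 50.6 m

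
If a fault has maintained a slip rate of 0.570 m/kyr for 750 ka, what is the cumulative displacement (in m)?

428 m

slip = rate × time = 0.570 m/kyr × 750 ka = 428 m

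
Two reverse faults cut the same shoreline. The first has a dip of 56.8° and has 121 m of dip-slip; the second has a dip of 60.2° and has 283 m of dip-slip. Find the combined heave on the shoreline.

heave_A = 121 × cos(56.8°) = 66.26 m
heave_B = 283 × cos(60.2°) = 140.6 m
total = 66.26 + 140.6 = 207 m

207 m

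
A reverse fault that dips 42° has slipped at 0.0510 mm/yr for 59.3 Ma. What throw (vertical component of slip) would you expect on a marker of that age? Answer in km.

2.02 km

dip-slip = rate × time = 0.0510 mm/yr × 59.3 Ma = 3024 m
throw = dip-slip × sin(dip) = 3024 × sin(42°) = 2020 m = 2.02 km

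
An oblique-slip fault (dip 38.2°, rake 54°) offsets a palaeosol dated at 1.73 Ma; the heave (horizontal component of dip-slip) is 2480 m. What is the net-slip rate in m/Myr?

dip-slip = heave / cos(dip) = 2480 / cos(38.2°) = 3156 m
net slip = dip-slip / sin(rake) = 3156 / sin(54°) = 3901 m
rate = 3901 m / 1.73 Ma = 0.00225 m/yr = 2250 m/Myr

2250 m/Myr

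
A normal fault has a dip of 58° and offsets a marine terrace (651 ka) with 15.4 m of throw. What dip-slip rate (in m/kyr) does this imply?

0.0279 m/kyr

dip-slip = throw / sin(dip) = 15.4 m / sin(58°) = 18.16 m
rate = 18.16 m / 651 ka = 0.0000279 m/yr = 0.0279 m/kyr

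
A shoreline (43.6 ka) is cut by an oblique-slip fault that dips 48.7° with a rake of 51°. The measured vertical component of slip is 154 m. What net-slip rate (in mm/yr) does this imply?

dip-slip = throw / sin(dip) = 154 / sin(48.7°) = 205 m
net slip = dip-slip / sin(rake) = 205 / sin(51°) = 263.8 m
rate = 263.8 m / 43.6 ka = 0.00605 m/yr = 6.05 mm/yr

6.05 mm/yr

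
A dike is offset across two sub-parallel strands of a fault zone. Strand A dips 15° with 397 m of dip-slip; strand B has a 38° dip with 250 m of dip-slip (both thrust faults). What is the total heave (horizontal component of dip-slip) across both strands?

580 m

heave_A = 397 × cos(15°) = 383.5 m
heave_B = 250 × cos(38°) = 197 m
total = 383.5 + 197 = 580 m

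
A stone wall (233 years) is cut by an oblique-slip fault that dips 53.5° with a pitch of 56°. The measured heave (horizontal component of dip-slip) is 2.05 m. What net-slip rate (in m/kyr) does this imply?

dip-slip = heave / cos(dip) = 2.05 / cos(53.5°) = 3.446 m
net slip = dip-slip / sin(rake) = 3.446 / sin(56°) = 4.157 m
rate = 4.157 m / 233 years = 0.0178 m/yr = 17.8 m/kyr

17.8 m/kyr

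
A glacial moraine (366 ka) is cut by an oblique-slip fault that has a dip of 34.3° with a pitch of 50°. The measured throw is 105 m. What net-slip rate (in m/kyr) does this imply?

0.665 m/kyr

dip-slip = throw / sin(dip) = 105 / sin(34.3°) = 186.3 m
net slip = dip-slip / sin(rake) = 186.3 / sin(50°) = 243.2 m
rate = 243.2 m / 366 ka = 0.000665 m/yr = 0.665 m/kyr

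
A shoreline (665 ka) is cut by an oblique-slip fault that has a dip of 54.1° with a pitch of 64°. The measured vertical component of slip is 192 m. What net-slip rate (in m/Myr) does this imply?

397 m/Myr

dip-slip = throw / sin(dip) = 192 / sin(54.1°) = 237 m
net slip = dip-slip / sin(rake) = 237 / sin(64°) = 263.7 m
rate = 263.7 m / 665 ka = 0.000397 m/yr = 397 m/Myr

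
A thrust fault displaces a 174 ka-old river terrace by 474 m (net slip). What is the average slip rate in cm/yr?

rate = 474 m / 174 ka = 0.00272 m/yr = 0.272 cm/yr

0.272 cm/yr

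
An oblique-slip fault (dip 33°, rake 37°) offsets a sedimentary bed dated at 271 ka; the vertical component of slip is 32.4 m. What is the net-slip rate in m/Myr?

dip-slip = throw / sin(dip) = 32.4 / sin(33°) = 59.49 m
net slip = dip-slip / sin(rake) = 59.49 / sin(37°) = 98.85 m
rate = 98.85 m / 271 ka = 0.000365 m/yr = 365 m/Myr

365 m/Myr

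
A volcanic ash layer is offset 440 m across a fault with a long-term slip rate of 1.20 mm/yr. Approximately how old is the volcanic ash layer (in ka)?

367 ka

age = offset / rate = 440 m / (1.20 mm/yr) = 367000 yr = 367 ka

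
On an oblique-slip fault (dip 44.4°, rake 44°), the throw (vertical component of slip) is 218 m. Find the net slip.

dip-slip = throw / sin(dip) = 218 / sin(44.4°) = 311.6 m
net slip = dip-slip / sin(rake) = 311.6 / sin(44°) = 449 m

449 m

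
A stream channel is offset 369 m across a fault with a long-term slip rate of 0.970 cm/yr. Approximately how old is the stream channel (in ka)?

38 ka

age = offset / rate = 369 m / (0.970 cm/yr) = 38000 yr = 38 ka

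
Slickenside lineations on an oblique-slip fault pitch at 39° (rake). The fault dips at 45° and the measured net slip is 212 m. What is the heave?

94.3 m

dip-slip = net slip × sin(rake) = 212 m × sin(39°) = 133.4 m
heave = dip-slip × cos(dip) = 133.4 × cos(45°) = 94.3 m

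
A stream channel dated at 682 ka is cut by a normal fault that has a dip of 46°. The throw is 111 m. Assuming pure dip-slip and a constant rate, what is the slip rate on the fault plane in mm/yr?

0.226 mm/yr

dip-slip = throw / sin(dip) = 111 m / sin(46°) = 154.3 m
rate = 154.3 m / 682 ka = 0.000226 m/yr = 0.226 mm/yr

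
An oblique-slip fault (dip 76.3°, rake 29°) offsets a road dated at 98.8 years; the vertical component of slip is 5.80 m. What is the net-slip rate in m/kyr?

dip-slip = throw / sin(dip) = 5.80 / sin(76.3°) = 5.970 m
net slip = dip-slip / sin(rake) = 5.970 / sin(29°) = 12.31 m
rate = 12.31 m / 98.8 years = 0.125 m/yr = 125 m/kyr

125 m/kyr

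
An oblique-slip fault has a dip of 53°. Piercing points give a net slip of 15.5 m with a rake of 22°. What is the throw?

4.64 m

dip-slip = net slip × sin(rake) = 15.5 m × sin(22°) = 5.806 m
throw = dip-slip × sin(dip) = 5.806 × sin(53°) = 4.64 m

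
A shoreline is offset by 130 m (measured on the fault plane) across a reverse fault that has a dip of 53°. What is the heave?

78.2 m

heave = dip-slip × cos(dip) = 130 m × cos(53°) = 78.2 m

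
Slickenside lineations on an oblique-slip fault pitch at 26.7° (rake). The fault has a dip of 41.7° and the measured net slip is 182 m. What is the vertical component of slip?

54.4 m

dip-slip = net slip × sin(rake) = 182 m × sin(26.7°) = 81.78 m
throw = dip-slip × sin(dip) = 81.78 × sin(41.7°) = 54.4 m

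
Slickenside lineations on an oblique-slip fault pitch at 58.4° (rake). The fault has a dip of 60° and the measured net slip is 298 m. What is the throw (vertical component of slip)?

220 m

dip-slip = net slip × sin(rake) = 298 m × sin(58.4°) = 253.8 m
throw = dip-slip × sin(dip) = 253.8 × sin(60°) = 220 m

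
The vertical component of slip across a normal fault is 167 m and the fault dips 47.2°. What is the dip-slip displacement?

dip-slip = throw / sin(dip) = 167 / sin(47.2°) = 228 m

228 m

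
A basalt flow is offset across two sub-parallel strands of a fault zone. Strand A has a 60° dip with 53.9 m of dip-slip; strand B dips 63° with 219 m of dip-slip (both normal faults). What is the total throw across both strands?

242 m

throw_A = 53.9 × sin(60°) = 46.68 m
throw_B = 219 × sin(63°) = 195.1 m
total = 46.68 + 195.1 = 242 m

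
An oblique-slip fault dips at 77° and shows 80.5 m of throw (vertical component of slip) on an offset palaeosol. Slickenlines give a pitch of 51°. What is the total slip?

dip-slip = throw / sin(dip) = 80.5 / sin(77°) = 82.62 m
net slip = dip-slip / sin(rake) = 82.62 / sin(51°) = 106 m

106 m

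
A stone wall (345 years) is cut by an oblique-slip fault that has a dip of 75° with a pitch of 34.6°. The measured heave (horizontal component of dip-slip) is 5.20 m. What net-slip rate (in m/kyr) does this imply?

103 m/kyr

dip-slip = heave / cos(dip) = 5.20 / cos(75°) = 20.09 m
net slip = dip-slip / sin(rake) = 20.09 / sin(34.6°) = 35.38 m
rate = 35.38 m / 345 years = 0.103 m/yr = 103 m/kyr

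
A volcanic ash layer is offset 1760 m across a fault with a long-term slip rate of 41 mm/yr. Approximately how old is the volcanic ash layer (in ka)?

42.9 ka

age = offset / rate = 1760 m / (41 mm/yr) = 42900 yr = 42.9 ka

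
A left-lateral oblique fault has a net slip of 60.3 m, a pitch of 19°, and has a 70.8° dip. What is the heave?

dip-slip = net slip × sin(rake) = 60.3 m × sin(19°) = 19.63 m
heave = dip-slip × cos(dip) = 19.63 × cos(70.8°) = 6.46 m

6.46 m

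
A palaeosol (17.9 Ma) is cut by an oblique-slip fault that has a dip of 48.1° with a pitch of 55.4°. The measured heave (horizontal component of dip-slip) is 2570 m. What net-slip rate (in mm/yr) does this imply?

dip-slip = heave / cos(dip) = 2570 / cos(48.1°) = 3848 m
net slip = dip-slip / sin(rake) = 3848 / sin(55.4°) = 4675 m
rate = 4675 m / 17.9 Ma = 0.000261 m/yr = 0.261 mm/yr

0.261 mm/yr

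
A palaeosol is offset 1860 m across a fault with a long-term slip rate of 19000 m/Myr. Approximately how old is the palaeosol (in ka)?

age = offset / rate = 1860 m / (19000 m/Myr) = 97900 yr = 97.9 ka

97.9 ka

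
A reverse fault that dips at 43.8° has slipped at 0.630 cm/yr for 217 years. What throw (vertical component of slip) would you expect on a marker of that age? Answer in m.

dip-slip = rate × time = 0.630 cm/yr × 217 years = 1.367 m
throw = dip-slip × sin(dip) = 1.367 × sin(43.8°) = 0.946 m

0.946 m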